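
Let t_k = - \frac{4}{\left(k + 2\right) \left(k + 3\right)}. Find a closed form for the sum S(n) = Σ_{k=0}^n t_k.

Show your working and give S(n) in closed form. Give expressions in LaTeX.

r(k) = (k + 2)/(k + 4) after simplifying.
A = k + 2, B = k + 4, C = 1.
Key eq: (k + 2)·f(k+1) = (k + 3)·f(k) + (1).
deg f ≤ 1 (via 1,1,0).
Match coefficients ⇒ f(k) = k/2.
Get s_k = R·t_k = -2*k/(k + 2) with R(k) = B(k−1)f(k)/C(k) = k*(k + 3)/2.
Verify: -4/(k**2 + 5*k + 6) matches t_k.
Evaluate: s_(n+1) = 2*(-n - 1)/(n + 3); subtract s_(0) = 0 ⇒ S(n) = 2*(-n - 1)/(n + 3).

S(n) = \frac{2 \left(- n - 1\right)}{n + 3}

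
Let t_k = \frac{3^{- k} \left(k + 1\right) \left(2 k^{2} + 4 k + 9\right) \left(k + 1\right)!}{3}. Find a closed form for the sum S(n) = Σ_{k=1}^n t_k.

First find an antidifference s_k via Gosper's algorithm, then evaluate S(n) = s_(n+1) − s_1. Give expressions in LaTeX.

S(n) = \frac{3^{- n} \left(- 18 \cdot 3^{n} + 2 n^{4} n! + 14 n^{3} n! + 37 n^{2} n! + 43 n n! + 18 n!\right)}{3}

Ratio r(k) = (k + 2)**2*(4*k + 2*(k + 1)**2 + 13)/(3*(k + 1)*(2*k**2 + 4*k + 9)).
Take A(k)=k/3 + 2/3, B(k)=1, C(k)=k**3 + 3*k**2 + 13*k/2 + 9/2.
Need (k/3 + 2/3)·f(k+1) − (1)·f(k) = k**3 + 3*k**2 + 13*k/2 + 9/2.
deg f ≤ 2 (via 1,0,3).
Solving with deg f ≤ 2: f(k) = 3*(2*k**2 + 4*k + 3)/2.
Get s_k = R·t_k = (2*k**2 + 4*k + 3)*factorial(k + 1)/3**k with R(k) = B(k−1)f(k)/C(k) = 3*(2*k**2 + 4*k + 3)/((k + 1)*(2*k**2 + 4*k + 9)).
Check: Δs_k = (k + 1)*(2*k**2 + 4*k + 9)*factorial(k + 1)/(3*3**k). ✓
Σ_(k=1)^n t_k = s_(n+1) − s_(1) = (3**(-n - 1)*(2*n**2 + 8*n + 9)*factorial(n + 2)) − (6), i.e. (-18*3**n + 2*n**4*factorial(n) + 14*n**3*factorial(n) + 37*n**2*factorial(n) + 43*n*factorial(n) + 18*factorial(n))/(3*3**n).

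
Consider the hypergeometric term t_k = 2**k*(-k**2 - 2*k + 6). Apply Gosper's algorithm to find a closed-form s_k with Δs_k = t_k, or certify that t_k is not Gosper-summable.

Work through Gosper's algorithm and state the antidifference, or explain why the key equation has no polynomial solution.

The ratio is 2*(k**2 + 4*k - 3)/(k**2 + 2*k - 6).
Normal form (A,B,C) = (2, 1, k**2 + 2*k - 6).
Key eq: (2)·f(k+1) = (1)·f(k) + (k**2 + 2*k - 6).
deg f ≤ 2 (via 0,0,2).
Match coefficients ⇒ f(k) = k**2 - 2*k - 4.
So s_k = (B(k−1)f/C)·t_k = ((k**2 - 2*k - 4)/(k**2 + 2*k - 6))·t_k = 2**k*(-k**2 + 2*k + 4).
s_(k+1) − s_k = 2**k*(-k**2 - 2*k + 6) = t_k.

s_k = 2**k*(-k**2 + 2*k + 4)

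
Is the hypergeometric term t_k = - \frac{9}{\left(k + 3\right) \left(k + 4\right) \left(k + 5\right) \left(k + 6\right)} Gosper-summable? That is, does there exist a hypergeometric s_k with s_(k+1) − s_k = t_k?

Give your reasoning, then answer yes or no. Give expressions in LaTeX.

r(k) = (k + 3)/(k + 7) after simplifying.
A = k + 3, B = k + 7, C = 1.
Set up (k + 3)·f(k+1) − (k + 6)·f(k) − (1) = 0.
From deg A=1, deg B=1, deg C=0: d=3.
Solve for f: f(k) = k*(k**2 + 12*k + 47)/180 (degree 3 ≤ 3).
So s_k = (B(k−1)f/C)·t_k = (k*(k + 6)*(k**2 + 12*k + 47)/180)·t_k = k*(-k**2 - 12*k - 47)/(20*(k + 3)*(k + 4)*(k + 5)).
s_(k+1) − s_k = -9/(k**4 + 18*k**3 + 119*k**2 + 342*k + 360) = t_k.

Yes. s_k = \frac{k \left(- k^{2} - 12 k - 47\right)}{20 \left(k + 3\right) \left(k + 4\right) \left(k + 5\right)}.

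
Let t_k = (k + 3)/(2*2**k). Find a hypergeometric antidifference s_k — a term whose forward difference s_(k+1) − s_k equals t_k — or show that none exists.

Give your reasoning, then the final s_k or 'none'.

The ratio is (k + 4)/(2*(k + 3)).
Factor: A=1/2; B=1; C=k + 3.
f must satisfy (1/2)·f(k+1) − (1)·f(k) = k + 3.
From deg A=0, deg B=0, deg C=1: d=1.
Solving with deg f ≤ 1: f(k) = -2*(k + 4).
So s_k = (B(k−1)f/C)·t_k = (-2*(k + 4)/(k + 3))·t_k = (-k - 4)/2**k.
s_(k+1) − s_k = (k + 3)/(2*2**k) = t_k.

s_k = (-k - 4)/2**k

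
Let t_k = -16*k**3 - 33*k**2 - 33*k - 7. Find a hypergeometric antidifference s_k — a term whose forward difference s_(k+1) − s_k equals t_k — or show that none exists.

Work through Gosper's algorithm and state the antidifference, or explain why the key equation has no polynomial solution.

The ratio is (16*k**3 + 81*k**2 + 147*k + 89)/(16*k**3 + 33*k**2 + 33*k + 7).
So A=1 and B=1, with C=k**3 + 33*k**2/16 + 33*k/16 + 7/16.
f must satisfy (1)·f(k+1) − (1)·f(k) = k**3 + 33*k**2/16 + 33*k/16 + 7/16.
d = 4 from the (0,0,3) case.
Coefficient equations give f(k) = k*(4*k**3 + 3*k**2 + 4*k - 4)/16.
Get s_k = R·t_k = k*(-4*k**3 - 3*k**2 - 4*k + 4) with R(k) = B(k−1)f(k)/C(k) = k*(4*k**3 + 3*k**2 + 4*k - 4)/(16*k**3 + 33*k**2 + 33*k + 7).
s_(k+1) − s_k = -16*k**3 - 33*k**2 - 33*k - 7 = t_k.

s_k = k*(-4*k**3 - 3*k**2 - 4*k + 4)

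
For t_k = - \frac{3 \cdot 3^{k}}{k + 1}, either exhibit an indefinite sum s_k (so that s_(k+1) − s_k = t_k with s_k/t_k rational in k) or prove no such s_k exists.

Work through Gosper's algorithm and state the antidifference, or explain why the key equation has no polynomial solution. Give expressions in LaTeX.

no hypergeometric antidifference exists

t_(k+1)/t_k = 3*(k + 1)/(k + 2).
A = 3*k + 3, B = k + 2, C = 1.
f must satisfy (3*k + 3)·f(k+1) − (k + 1)·f(k) = 1.
deg f ≤ -1 (via 1,1,0).
Bound -1 < 0, so the key equation has no polynomial solution.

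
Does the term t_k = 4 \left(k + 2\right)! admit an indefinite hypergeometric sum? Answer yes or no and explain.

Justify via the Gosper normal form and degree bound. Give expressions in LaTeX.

No — negative degree bound, so no certificate f.

The ratio is k + 3.
Factor: A=k + 3; B=1; C=1.
Solve (k + 3)·f(k+1) − (1)·f(k) = 1.
From deg A=1, deg B=0, deg C=0: d=-1.
Negative degree bound (-1): no f exists, t_k not Gosper-summable.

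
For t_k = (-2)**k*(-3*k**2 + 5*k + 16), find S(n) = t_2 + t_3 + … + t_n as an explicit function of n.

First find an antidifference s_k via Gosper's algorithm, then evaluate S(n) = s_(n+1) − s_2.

The ratio is 2*(-3*k**2 - k + 18)/(3*k**2 - 5*k - 16).
Gosper form: A/B · C(k+1)/C(k) with A=-2, B=1, C=k**2 - 5*k/3 - 16/3.
f must satisfy (-2)·f(k+1) − (1)·f(k) = k**2 - 5*k/3 - 16/3.
deg f ≤ 2 (via 0,0,2).
Match coefficients ⇒ f(k) = -(k - 4)*(k + 1)/3.
R(k) = B(k−1)·f(k)/C(k) = -(k - 4)*(k + 1)/(3*k**2 - 5*k - 16); s_k = R·t_k = (-2)**k*(k**2 - 3*k - 4).
Check: Δs_k = (-2)**k*(-3*k**2 + 5*k + 16). ✓
Evaluate: s_(n+1) = (-2)**(n + 1)*(n**2 - n - 6); subtract s_(2) = -24 ⇒ S(n) = -2*(-2)**n*n**2 + 2*(-2)**n*n + 12*(-2)**n + 24.

S(n) = -2*(-2)**n*n**2 + 2*(-2)**n*n + 12*(-2)**n + 24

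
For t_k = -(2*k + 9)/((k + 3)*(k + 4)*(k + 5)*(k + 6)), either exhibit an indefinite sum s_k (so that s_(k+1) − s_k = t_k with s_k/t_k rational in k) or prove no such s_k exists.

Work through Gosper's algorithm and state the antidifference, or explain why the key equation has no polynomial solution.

t_(k+1)/t_k = (k + 3)*(2*k + 11)/((k + 7)*(2*k + 9)).
Factor: A=k + 3; B=k + 7; C=k + 9/2.
Key eq: (k + 3)·f(k+1) = (k + 6)·f(k) + (k + 9/2).
d = 3 from the (1,1,1) case.
Solve for f: f(k) = k*(k + 4)*(k + 8)/30 (degree 3 ≤ 3).
Then R = B(k−1)f/C = k*(k + 4)*(k + 6)*(k + 8)/(15*(2*k + 9)), so s_k = R(k)·t_k = k*(-k - 8)/(15*(k**2 + 8*k + 15)).
Δs = (-2*k - 9)/(k**4 + 18*k**3 + 119*k**2 + 342*k + 360), as required.

s_k = k*(-k - 8)/(15*(k**2 + 8*k + 15))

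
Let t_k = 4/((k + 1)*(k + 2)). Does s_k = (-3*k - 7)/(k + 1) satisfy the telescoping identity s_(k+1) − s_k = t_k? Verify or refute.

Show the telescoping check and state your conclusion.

valid (s_(k+1) − s_k reduces to t_k)

s_(k+1) = (-3*k - 10)/(k + 2)
s_(k+1) − s_k = 4/(k**2 + 3*k + 2)
(s_(k+1) − s_k) − t_k = 0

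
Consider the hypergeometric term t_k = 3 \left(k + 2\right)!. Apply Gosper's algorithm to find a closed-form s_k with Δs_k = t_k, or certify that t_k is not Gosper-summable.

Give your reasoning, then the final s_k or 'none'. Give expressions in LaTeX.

Compute t_(k+1)/t_k: get k + 3.
Normal form (A,B,C) = (k + 3, 1, 1).
Need (k + 3)·f(k+1) − (1)·f(k) = 1.
Degrees (1,0,0) ⇒ d ≤ -1.
deg f ≤ -1 is impossible — no certificate.

no hypergeometric antidifference exists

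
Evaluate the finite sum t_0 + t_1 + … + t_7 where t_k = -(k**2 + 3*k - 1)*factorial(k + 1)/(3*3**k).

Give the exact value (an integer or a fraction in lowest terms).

Ratio r(k) = (k + 2)*(3*k + (k + 1)**2 + 2)/(3*(k**2 + 3*k - 1)).
So A=k/3 + 2/3 and B=1, with C=k**2 + 3*k - 1.
Need (k/3 + 2/3)·f(k+1) − (1)·f(k) = k**2 + 3*k - 1.
deg f ≤ 1 (via 1,0,2).
Solve for f: f(k) = 3*(k + 3) (degree 1 ≤ 1).
Then R = B(k−1)f/C = 3*(k + 3)/(k**2 + 3*k - 1), so s_k = R(k)·t_k = -(k + 3)*factorial(k + 1)/3**k.
Check: Δs_k = -(k**2 + 3*k - 1)*factorial(k + 1)/(3*3**k). ✓
Telescoping: Σ = s_(8) − s_(0) = -49280/81 − (-3) = -49037/81.

Σ = -49037/81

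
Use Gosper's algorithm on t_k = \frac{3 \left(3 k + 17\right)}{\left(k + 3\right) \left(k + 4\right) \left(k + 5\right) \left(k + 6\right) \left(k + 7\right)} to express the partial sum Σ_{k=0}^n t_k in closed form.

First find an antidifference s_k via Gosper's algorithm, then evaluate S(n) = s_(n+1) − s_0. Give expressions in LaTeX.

S(n) = \frac{n^{3} + 16 n^{2} + 83 n + 68}{24 \left(n^{3} + 16 n^{2} + 83 n + 140\right)}

Compute t_(k+1)/t_k: get (k + 3)*(3*k + 20)/((k + 8)*(3*k + 17)).
So A=k + 3 and B=k + 8, with C=k + 17/3.
Key eq: (k + 3)·f(k+1) = (k + 7)·f(k) + (k + 17/3).
Bound: deg f ≤ 4.
Solve for f: f(k) = k*(k + 5)*(k**2 + 13*k + 54)/216 (degree 4 ≤ 4).
Get s_k = R·t_k = k*(k**2 + 13*k + 54)/(24*(k**3 + 13*k**2 + 54*k + 72)) with R(k) = B(k−1)f(k)/C(k) = k*(k + 5)*(k + 7)*(k**2 + 13*k + 54)/(72*(3*k + 17)).
Check: Δs_k = 3*(3*k + 17)/(k**5 + 25*k**4 + 245*k**3 + 1175*k**2 + 2754*k + 2520). ✓
Evaluate: s_(n+1) = (n**3 + 16*n**2 + 83*n + 68)/(24*(n**3 + 16*n**2 + 83*n + 140)); subtract s_(0) = 0 ⇒ S(n) = (n**3 + 16*n**2 + 83*n + 68)/(24*(n**3 + 16*n**2 + 83*n + 140)).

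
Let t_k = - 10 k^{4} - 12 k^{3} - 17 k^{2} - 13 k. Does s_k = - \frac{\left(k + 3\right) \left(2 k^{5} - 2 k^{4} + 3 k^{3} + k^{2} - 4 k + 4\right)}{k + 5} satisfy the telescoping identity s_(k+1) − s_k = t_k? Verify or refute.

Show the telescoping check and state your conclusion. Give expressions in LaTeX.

Invalid: residual \frac{2 \left(8 k^{5} + 64 k^{4} + 74 k^{3} + 97 k^{2} + 69 k - 4\right)}{k^{2} + 11 k + 30} ≠ 0.

s_(k+1) = (-2*k**6 - 16*k**5 - 47*k**4 - 78*k**3 - 81*k**2 - 40*k - 16)/(k + 6)
s_(k+1) − s_k = (-10*k**6 - 106*k**5 - 321*k**4 - 412*k**3 - 459*k**2 - 252*k - 8)/(k**2 + 11*k + 30)
(s_(k+1) − s_k) − t_k = 2*(8*k**5 + 64*k**4 + 74*k**3 + 97*k**2 + 69*k - 4)/(k**2 + 11*k + 30)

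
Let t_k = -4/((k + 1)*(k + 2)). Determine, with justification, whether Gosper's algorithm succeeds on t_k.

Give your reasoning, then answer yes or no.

The ratio is (k + 1)/(k + 3).
Normal form (A,B,C) = (k + 1, k + 3, 1).
Need (k + 1)·f(k+1) − (k + 2)·f(k) = 1.
deg f ≤ 1 (via 1,1,0).
A polynomial solution: f(k) = k.
Then R = B(k−1)f/C = k*(k + 2), so s_k = R(k)·t_k = -4*k/(k + 1).
Δs = -4/(k**2 + 3*k + 2), as required.

Yes. s_k = -4*k/(k + 1).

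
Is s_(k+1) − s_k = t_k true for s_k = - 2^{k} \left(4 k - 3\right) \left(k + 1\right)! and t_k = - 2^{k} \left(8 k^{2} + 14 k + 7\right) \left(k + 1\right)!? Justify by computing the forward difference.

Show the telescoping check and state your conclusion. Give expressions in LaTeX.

s_(k+1) = -2**(k + 1)*(4*k + 1)*factorial(k + 2)
s_(k+1) − s_k = -2**k*(8*k**2 + 14*k + 7)*factorial(k + 1)
(s_(k+1) − s_k) − t_k = 0

Valid — Δs_k = t_k.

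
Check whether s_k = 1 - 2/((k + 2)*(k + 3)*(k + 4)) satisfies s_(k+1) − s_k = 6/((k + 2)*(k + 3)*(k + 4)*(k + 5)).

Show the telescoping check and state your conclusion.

s_(k+1) = 1 - 2/((k + 3)*(k + 4)*(k + 5))
s_(k+1) − s_k = 6/((k + 2)*(k + 3)*(k + 4)*(k + 5))
(s_(k+1) − s_k) − t_k = 0

valid (s_(k+1) − s_k reduces to t_k)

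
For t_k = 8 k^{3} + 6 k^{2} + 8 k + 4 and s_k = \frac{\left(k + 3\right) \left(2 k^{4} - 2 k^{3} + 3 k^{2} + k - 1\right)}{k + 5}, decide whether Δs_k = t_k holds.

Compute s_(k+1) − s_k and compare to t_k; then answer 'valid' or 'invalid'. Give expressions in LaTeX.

Invalid: residual \frac{2 \left(- 6 k^{4} - 48 k^{3} - 35 k^{2} - 43 k - 21\right)}{k^{2} + 11 k + 30} ≠ 0.

s_(k+1) = (k + 4)*(k + 2*(k + 1)**4 - 2*(k + 1)**3 + 3*(k + 1)**2)/(k + 6)
s_(k+1) − s_k = 2*(4*k**5 + 41*k**4 + 109*k**3 + 101*k**2 + 99*k + 39)/(k**2 + 11*k + 30)
(s_(k+1) − s_k) − t_k = 2*(-6*k**4 - 48*k**3 - 35*k**2 - 43*k - 21)/(k**2 + 11*k + 30)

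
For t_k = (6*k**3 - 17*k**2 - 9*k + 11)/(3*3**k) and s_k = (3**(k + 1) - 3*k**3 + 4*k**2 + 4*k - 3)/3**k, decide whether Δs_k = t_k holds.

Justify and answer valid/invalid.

s_(k+1) = (9*3**k - 3*k**3 - 5*k**2 + 3*k + 2)/(3*3**k)
s_(k+1) − s_k = (6*k**3 - 17*k**2 - 9*k + 11)/(3*3**k)
(s_(k+1) − s_k) − t_k = 0

valid (s_(k+1) − s_k reduces to t_k)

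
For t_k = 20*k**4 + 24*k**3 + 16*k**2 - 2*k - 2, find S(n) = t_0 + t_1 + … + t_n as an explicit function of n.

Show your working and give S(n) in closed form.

S(n) = 4*n**5 + 16*n**4 + 24*n**3 + 13*n**2 - n - 2

Ratio r(k) = (10*k**4 + 52*k**3 + 104*k**2 + 91*k + 28)/(10*k**4 + 12*k**3 + 8*k**2 - k - 1).
A = 1, B = 1, C = k**4 + 6*k**3/5 + 4*k**2/5 - k/10 - 1/10.
Key eq: (1)·f(k+1) = (1)·f(k) + (k**4 + 6*k**3/5 + 4*k**2/5 - k/10 - 1/10).
Degrees (0,0,4) ⇒ d ≤ 5.
Solve for f: f(k) = k*(4*k**4 - 4*k**3 - 3*k + 1)/20 (degree 5 ≤ 5).
Then R = B(k−1)f/C = k*(4*k**4 - 4*k**3 - 3*k + 1)/(2*(10*k**4 + 12*k**3 + 8*k**2 - k - 1)), so s_k = R(k)·t_k = k*(4*k**4 - 4*k**3 - 3*k + 1).
s_(k+1) − s_k = 20*k**4 + 24*k**3 + 16*k**2 - 2*k - 2 = t_k.
Evaluate: s_(n+1) = 4*n**5 + 16*n**4 + 24*n**3 + 13*n**2 - n - 2; subtract s_(0) = 0 ⇒ S(n) = 4*n**5 + 16*n**4 + 24*n**3 + 13*n**2 - n - 2.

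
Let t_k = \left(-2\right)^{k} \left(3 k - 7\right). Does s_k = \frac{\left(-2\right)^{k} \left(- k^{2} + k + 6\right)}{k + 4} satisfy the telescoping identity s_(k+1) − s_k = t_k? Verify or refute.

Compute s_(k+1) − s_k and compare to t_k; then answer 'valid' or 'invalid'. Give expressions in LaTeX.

s_(k+1) = (-2)**(k + 1)*(-k**2 - k + 6)/(k + 5)
s_(k+1) − s_k = (-2)**k*(3*k**3 + 14*k**2 - 15*k - 78)/(k**2 + 9*k + 20)
(s_(k+1) − s_k) − t_k = (-2)**(k + 1)*(3*k**2 + 6*k - 31)/(k**2 + 9*k + 20)

Invalid: residual \frac{\left(-2\right)^{k + 1} \left(3 k^{2} + 6 k - 31\right)}{k^{2} + 9 k + 20} ≠ 0.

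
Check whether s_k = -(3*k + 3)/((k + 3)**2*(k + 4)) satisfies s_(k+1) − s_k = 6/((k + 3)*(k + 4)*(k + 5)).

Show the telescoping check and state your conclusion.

s_(k+1) = 3*(-k - 2)/((k + 4)**2*(k + 5))
s_(k+1) − s_k = 6*(k**2 + 4*k + 1)/(k**5 + 19*k**4 + 143*k**3 + 533*k**2 + 984*k + 720)
(s_(k+1) − s_k) − t_k = 6*(-3*k - 11)/(k**5 + 19*k**4 + 143*k**3 + 533*k**2 + 984*k + 720)

Invalid: residual 6*(-3*k - 11)/(k**5 + 19*k**4 + 143*k**3 + 533*k**2 + 984*k + 720) ≠ 0.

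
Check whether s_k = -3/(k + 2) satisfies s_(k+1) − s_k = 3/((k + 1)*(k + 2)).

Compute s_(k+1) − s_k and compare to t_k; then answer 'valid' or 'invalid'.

s_(k+1) = -3/(k + 3)
s_(k+1) − s_k = 3/((k + 2)*(k + 3))
(s_(k+1) − s_k) − t_k = -6/(k**3 + 6*k**2 + 11*k + 6)

Invalid: residual -6/(k**3 + 6*k**2 + 11*k + 6) ≠ 0.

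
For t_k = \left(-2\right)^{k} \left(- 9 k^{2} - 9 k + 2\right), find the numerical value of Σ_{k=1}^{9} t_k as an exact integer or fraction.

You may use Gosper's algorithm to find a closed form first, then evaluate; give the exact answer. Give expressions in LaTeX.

t_(k+1)/t_k = 2*(-9*k**2 - 27*k - 16)/(9*k**2 + 9*k - 2).
A = -2, B = 1, C = k**2 + k - 2/9.
Solve (-2)·f(k+1) − (1)·f(k) = k**2 + k - 2/9.
Bound: deg f ≤ 2.
A polynomial solution: f(k) = -(k - 1)*(3*k + 2)/9.
Then R = B(k−1)f/C = -(k - 1)*(3*k + 2)/(9*k**2 + 9*k - 2), so s_k = R(k)·t_k = (-2)**k*(3*k**2 - k - 2).
Verify: (-2)**k*(-9*k**2 - 9*k + 2) matches t_k.
Evaluate s at k=10 and k=1: 294912 and 0; difference 294912.

Σ = 294912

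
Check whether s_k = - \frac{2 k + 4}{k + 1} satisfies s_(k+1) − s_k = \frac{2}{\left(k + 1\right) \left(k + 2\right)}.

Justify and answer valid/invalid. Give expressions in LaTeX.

s_(k+1) = 2*(-k - 3)/(k + 2)
s_(k+1) − s_k = 2/(k**2 + 3*k + 2)
(s_(k+1) − s_k) − t_k = 0

Valid: the claim telescopes to t_k.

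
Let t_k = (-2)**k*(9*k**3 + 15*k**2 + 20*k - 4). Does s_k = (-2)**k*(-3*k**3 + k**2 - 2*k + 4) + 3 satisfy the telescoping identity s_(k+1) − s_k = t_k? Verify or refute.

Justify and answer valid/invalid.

s_(k+1) = (-2)**(k + 1)*(-2*k - 3*(k + 1)**3 + (k + 1)**2 + 2) + 3
s_(k+1) − s_k = (-2)**k*(9*k**3 + 15*k**2 + 20*k - 4)
(s_(k+1) − s_k) − t_k = 0

valid; difference matches t_k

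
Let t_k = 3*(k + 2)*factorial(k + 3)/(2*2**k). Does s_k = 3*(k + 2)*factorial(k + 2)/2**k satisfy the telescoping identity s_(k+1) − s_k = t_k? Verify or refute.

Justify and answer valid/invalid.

s_(k+1) = 3*(k + 3)*factorial(k + 3)/(2*2**k)
s_(k+1) − s_k = 3*(k**2 + 4*k + 5)*factorial(k + 2)/(2*2**k)
(s_(k+1) − s_k) − t_k = -3*(k + 1)*factorial(k + 2)/(2*2**k)

Invalid: residual -3*(k + 1)*factorial(k + 2)/(2*2**k) ≠ 0.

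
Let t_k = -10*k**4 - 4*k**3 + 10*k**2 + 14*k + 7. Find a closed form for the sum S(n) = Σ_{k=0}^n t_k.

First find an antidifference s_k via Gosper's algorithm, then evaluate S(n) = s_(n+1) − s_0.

The ratio is (10*k**4 + 44*k**3 + 62*k**2 + 18*k - 17)/(10*k**4 + 4*k**3 - 10*k**2 - 14*k - 7).
So A=1 and B=1, with C=k**4 + 2*k**3/5 - k**2 - 7*k/5 - 7/10.
Solve (1)·f(k+1) − (1)·f(k) = k**4 + 2*k**3/5 - k**2 - 7*k/5 - 7/10.
d = 5 from the (0,0,4) case.
A polynomial solution: f(k) = k*(2*k**4 - 4*k**3 - 2*k**2 - k - 2)/10.
Certificate R = B(k−1)f/C = k*(2*k**4 - 4*k**3 - 2*k**2 - k - 2)/(10*k**4 + 4*k**3 - 10*k**2 - 14*k - 7) gives s_k = k*(-2*k**4 + 4*k**3 + 2*k**2 + k + 2).
Δs = -10*k**4 - 4*k**3 + 10*k**2 + 14*k + 7, as required.
Σ_(k=0)^n t_k = s_(n+1) − s_(0) = (-2*n**5 - 6*n**4 - 2*n**3 + 11*n**2 + 16*n + 7) − (0), i.e. -2*n**5 - 6*n**4 - 2*n**3 + 11*n**2 + 16*n + 7.

S(n) = -2*n**5 - 6*n**4 - 2*n**3 + 11*n**2 + 16*n + 7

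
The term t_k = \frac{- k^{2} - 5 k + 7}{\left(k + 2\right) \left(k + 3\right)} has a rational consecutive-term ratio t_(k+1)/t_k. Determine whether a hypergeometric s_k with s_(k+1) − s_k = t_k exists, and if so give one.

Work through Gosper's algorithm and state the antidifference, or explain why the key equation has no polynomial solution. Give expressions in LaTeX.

s_k = \frac{k \left(9 - 2 k\right)}{2 \left(k + 2\right)}

r(k) = (k + 2)*(5*k + (k + 1)**2 - 2)/((k + 4)*(k**2 + 5*k - 7)) after simplifying.
Normal form (A,B,C) = (k + 2, k + 4, k**2 + 5*k - 7).
Set up (k + 2)·f(k+1) − (k + 3)·f(k) − (k**2 + 5*k - 7) = 0.
Degrees (1,1,2) ⇒ d ≤ 2.
Solve for f: f(k) = k*(2*k - 9)/2 (degree 2 ≤ 2).
So s_k = (B(k−1)f/C)·t_k = (k*(k + 3)*(2*k - 9)/(2*(k**2 + 5*k - 7)))·t_k = k*(9 - 2*k)/(2*(k + 2)).
Check: Δs_k = (-k**2 - 5*k + 7)/(k**2 + 5*k + 6). ✓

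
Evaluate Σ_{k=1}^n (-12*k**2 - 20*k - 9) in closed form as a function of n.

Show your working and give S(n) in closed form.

Step 1: r(k) = (12*k**2 + 44*k + 41)/(12*k**2 + 20*k + 9).
Normal form (A,B,C) = (1, 1, k**2 + 5*k/3 + 3/4).
Need (1)·f(k+1) − (1)·f(k) = k**2 + 5*k/3 + 3/4.
Bound: deg f ≤ 3.
Coefficient equations give f(k) = k*(2*k + 1)**2/12.
Certificate R = B(k−1)f/C = k*(2*k + 1)**2/(12*k**2 + 20*k + 9) gives s_k = k*(-4*k**2 - 4*k - 1).
s_(k+1) − s_k = -12*k**2 - 20*k - 9 = t_k.
s_(n+1) = -4*n**3 - 16*n**2 - 21*n - 9 and s_(1) = -9, so S(n) = n*(-4*n**2 - 16*n - 21).

S(n) = n*(-4*n**2 - 16*n - 21)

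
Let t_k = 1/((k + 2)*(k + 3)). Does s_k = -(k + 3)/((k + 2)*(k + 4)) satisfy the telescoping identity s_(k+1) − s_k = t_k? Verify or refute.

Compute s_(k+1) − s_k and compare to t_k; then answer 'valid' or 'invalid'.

s_(k+1) = (-k - 4)/((k + 3)*(k + 5))
s_(k+1) − s_k = (k**2 + 7*k + 13)/(k**4 + 14*k**3 + 71*k**2 + 154*k + 120)
(s_(k+1) − s_k) − t_k = (-2*k - 7)/(k**4 + 14*k**3 + 71*k**2 + 154*k + 120)

Invalid: residual (-2*k - 7)/(k**4 + 14*k**3 + 71*k**2 + 154*k + 120) ≠ 0.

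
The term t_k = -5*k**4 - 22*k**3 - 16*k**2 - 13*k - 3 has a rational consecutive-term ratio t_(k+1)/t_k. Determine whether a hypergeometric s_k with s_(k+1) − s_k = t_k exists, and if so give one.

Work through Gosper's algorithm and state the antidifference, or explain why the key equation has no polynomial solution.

s_k = k*(-k**4 - 3*k**3 + 4*k**2 - 4*k + 1)

r(k) = (5*k**4 + 42*k**3 + 112*k**2 + 131*k + 59)/(5*k**4 + 22*k**3 + 16*k**2 + 13*k + 3) after simplifying.
Take A(k)=1, B(k)=1, C(k)=k**4 + 22*k**3/5 + 16*k**2/5 + 13*k/5 + 3/5.
Need (1)·f(k+1) − (1)·f(k) = k**4 + 22*k**3/5 + 16*k**2/5 + 13*k/5 + 3/5.
Degrees (0,0,4) ⇒ d ≤ 5.
Solve for f: f(k) = k*(k**4 + 3*k**3 - 4*k**2 + 4*k - 1)/5 (degree 5 ≤ 5).
Get s_k = R·t_k = k*(-k**4 - 3*k**3 + 4*k**2 - 4*k + 1) with R(k) = B(k−1)f(k)/C(k) = k*(k**4 + 3*k**3 - 4*k**2 + 4*k - 1)/(5*k**4 + 22*k**3 + 16*k**2 + 13*k + 3).
Δs = -5*k**4 - 22*k**3 - 16*k**2 - 13*k - 3, as required.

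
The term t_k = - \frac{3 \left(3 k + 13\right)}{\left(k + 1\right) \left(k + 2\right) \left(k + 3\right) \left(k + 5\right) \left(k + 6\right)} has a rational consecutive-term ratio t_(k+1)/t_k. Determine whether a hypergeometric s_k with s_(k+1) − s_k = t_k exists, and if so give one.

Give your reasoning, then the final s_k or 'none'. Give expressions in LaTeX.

Compute t_(k+1)/t_k: get (k + 1)*(k + 5)*(3*k + 16)/((k + 4)*(k + 7)*(3*k + 13)).
Take A(k)=k + 1, B(k)=k + 7, C(k)=k**2 + 25*k/3 + 52/3.
Solve (k + 1)·f(k+1) − (k + 6)·f(k) = k**2 + 25*k/3 + 52/3.
From deg A=1, deg B=1, deg C=2: d=5.
Solve for f: f(k) = k*(k + 3)*(k + 4)*(k**2 + 8*k + 17)/30 (degree 5 ≤ 5).
Then R = B(k−1)f/C = k*(k + 3)*(k + 6)*(k**2 + 8*k + 17)/(10*(3*k + 13)), so s_k = R(k)·t_k = 3*k*(-k**2 - 8*k - 17)/(10*(k**3 + 8*k**2 + 17*k + 10)).
Δs = 3*(-3*k - 13)/(k**5 + 17*k**4 + 107*k**3 + 307*k**2 + 396*k + 180), as required.

s_k = \frac{3 k \left(- k^{2} - 8 k - 17\right)}{10 \left(k^{3} + 8 k^{2} + 17 k + 10\right)}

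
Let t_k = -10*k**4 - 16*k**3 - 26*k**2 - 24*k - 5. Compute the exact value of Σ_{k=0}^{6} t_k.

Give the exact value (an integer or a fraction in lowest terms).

Σ = -32711

r(k) = (10*k**4 + 56*k**3 + 134*k**2 + 164*k + 81)/(10*k**4 + 16*k**3 + 26*k**2 + 24*k + 5) after simplifying.
So A=1 and B=1, with C=k**4 + 8*k**3/5 + 13*k**2/5 + 12*k/5 + 1/2.
f must satisfy (1)·f(k+1) − (1)·f(k) = k**4 + 8*k**3/5 + 13*k**2/5 + 12*k/5 + 1/2.
d = 5 from the (0,0,4) case.
Solving with deg f ≤ 5: f(k) = k*(2*k**4 - k**3 + 4*k**2 + 3*k - 3)/10.
So s_k = (B(k−1)f/C)·t_k = (k*(2*k**4 - k**3 + 4*k**2 + 3*k - 3)/(10*k**4 + 16*k**3 + 26*k**2 + 24*k + 5))·t_k = k*(-2*k**4 + k**3 - 4*k**2 - 3*k + 3).
Verify: -10*k**4 - 16*k**3 - 26*k**2 - 24*k - 5 matches t_k.
Σ_(k=0)^(6) t_k = s_(7) − s_(0) = -32711 − (0) = -32711.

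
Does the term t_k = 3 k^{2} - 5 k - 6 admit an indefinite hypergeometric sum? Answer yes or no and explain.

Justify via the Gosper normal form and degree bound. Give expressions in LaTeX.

Yes. s_k = k \left(k^{2} - 4 k - 3\right).

Step 1: r(k) = (3*k**2 + k - 8)/(3*k**2 - 5*k - 6).
So A=1 and B=1, with C=k**2 - 5*k/3 - 2.
f must satisfy (1)·f(k+1) − (1)·f(k) = k**2 - 5*k/3 - 2.
From deg A=0, deg B=0, deg C=2: d=3.
Match coefficients ⇒ f(k) = k*(k**2 - 4*k - 3)/3.
So s_k = (B(k−1)f/C)·t_k = (k*(k**2 - 4*k - 3)/(3*k**2 - 5*k - 6))·t_k = k*(k**2 - 4*k - 3).
s_(k+1) − s_k = 3*k**2 - 5*k - 6 = t_k.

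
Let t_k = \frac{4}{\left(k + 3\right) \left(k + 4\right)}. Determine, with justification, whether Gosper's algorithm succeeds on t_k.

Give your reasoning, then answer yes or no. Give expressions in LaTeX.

Yes. s_k = \frac{4 k}{3 \left(k + 3\right)}.

Compute t_(k+1)/t_k: get (k + 3)/(k + 5).
So A=k + 3 and B=k + 5, with C=1.
Key eq: (k + 3)·f(k+1) = (k + 4)·f(k) + (1).
From deg A=1, deg B=1, deg C=0: d=1.
Match coefficients ⇒ f(k) = k/3.
So s_k = (B(k−1)f/C)·t_k = (k*(k + 4)/3)·t_k = 4*k/(3*(k + 3)).
s_(k+1) − s_k = 4/(k**2 + 7*k + 12) = t_k.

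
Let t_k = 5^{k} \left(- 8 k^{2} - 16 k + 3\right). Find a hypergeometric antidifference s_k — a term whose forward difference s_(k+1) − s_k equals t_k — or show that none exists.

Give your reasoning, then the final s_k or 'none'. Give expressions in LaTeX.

The ratio is 5*(8*k**2 + 32*k + 21)/(8*k**2 + 16*k - 3).
Normal form (A,B,C) = (5, 1, k**2 + 2*k - 3/8).
f must satisfy (5)·f(k+1) − (1)·f(k) = k**2 + 2*k - 3/8.
Degrees (0,0,2) ⇒ d ≤ 2.
Solve for f: f(k) = (2*k**2 - k - 2)/8 (degree 2 ≤ 2).
Then R = B(k−1)f/C = (2*k**2 - k - 2)/(8*k**2 + 16*k - 3), so s_k = R(k)·t_k = 5**k*(-2*k**2 + k + 2).
Check: Δs_k = 5**k*(-8*k**2 - 16*k + 3). ✓

s_k = 5^{k} \left(- 2 k^{2} + k + 2\right)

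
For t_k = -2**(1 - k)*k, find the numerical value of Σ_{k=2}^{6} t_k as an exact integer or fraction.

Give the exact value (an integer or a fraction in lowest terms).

Σ = -11/4

r(k) = (k + 1)/(2*k) after simplifying.
So A=1/2 and B=1, with C=k.
Key eq: (1/2)·f(k+1) = (1)·f(k) + (k).
Bound: deg f ≤ 1.
Match coefficients ⇒ f(k) = -2*(k + 1).
Then R = B(k−1)f/C = -2*(k + 1)/k, so s_k = R(k)·t_k = 2**(2 - k)*(k + 1).
Verify: -2**(1 - k)*k matches t_k.
Sum = s_(7) − s_(2); s_(7) = 1/4, s_(2) = 3 ⇒ -11/4.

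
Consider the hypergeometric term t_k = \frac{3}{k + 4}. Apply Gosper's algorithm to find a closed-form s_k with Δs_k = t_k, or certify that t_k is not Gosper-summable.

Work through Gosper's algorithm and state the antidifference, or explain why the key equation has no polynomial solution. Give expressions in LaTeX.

r(k) = (k + 4)/(k + 5) after simplifying.
So A=k + 4 and B=k + 5, with C=1.
Key eq: (k + 4)·f(k+1) = (k + 4)·f(k) + (1).
Bound: deg f ≤ 0.
Put f(k) = c0: A·f(k+1) − B(k−1)·f(k) − C = -1; need -1 = 0 — inconsistent ⇒ no f, not summable.

none — t_k is not Gosper-summable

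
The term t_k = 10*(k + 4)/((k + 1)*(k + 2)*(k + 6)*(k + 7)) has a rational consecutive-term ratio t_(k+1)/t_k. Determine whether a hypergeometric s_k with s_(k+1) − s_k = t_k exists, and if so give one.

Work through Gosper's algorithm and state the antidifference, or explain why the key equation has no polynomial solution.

Ratio r(k) = (k + 1)*(k + 5)*(k + 6)/((k + 3)*(k + 4)*(k + 8)).
Factor: A=k + 1; B=k + 8; C=k**4 + 16*k**3 + 95*k**2 + 248*k + 240.
f must satisfy (k + 1)·f(k+1) − (k + 7)·f(k) = k**4 + 16*k**3 + 95*k**2 + 248*k + 240.
Bound: deg f ≤ 6.
Solve for f: f(k) = k*(k + 2)*(k + 3)*(k + 4)*(k + 5)*(k + 7)/12 (degree 6 ≤ 6).
Get s_k = R·t_k = 5*k*(k + 7)/(6*(k**2 + 7*k + 6)) with R(k) = B(k−1)f(k)/C(k) = k*(k + 2)*(k + 7)**2/(12*(k + 4)).
s_(k+1) − s_k = 10*(k + 4)/(k**4 + 16*k**3 + 83*k**2 + 152*k + 84) = t_k.

s_k = 5*k*(k + 7)/(6*(k**2 + 7*k + 6))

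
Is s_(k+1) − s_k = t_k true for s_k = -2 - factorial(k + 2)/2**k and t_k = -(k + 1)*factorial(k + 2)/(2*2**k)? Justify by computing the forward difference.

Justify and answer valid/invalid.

Valid — Δs_k = t_k.

s_(k+1) = -2**(-k - 1)*factorial(k + 3) - 2
s_(k+1) − s_k = -(k + 1)*factorial(k + 2)/(2*2**k)
(s_(k+1) − s_k) − t_k = 0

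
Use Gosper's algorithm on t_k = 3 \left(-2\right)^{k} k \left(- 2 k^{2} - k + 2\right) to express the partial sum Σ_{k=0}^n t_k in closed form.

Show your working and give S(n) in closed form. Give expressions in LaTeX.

S(n) = - 4 \left(-2\right)^{n} n^{3} - 6 \left(-2\right)^{n} n^{2} + 4 \left(-2\right)^{n} n + 2 \left(-2\right)^{n} - 2

Ratio r(k) = -2*(k + 1)*(k + 2*(k + 1)**2 - 1)/(k*(2*k**2 + k - 2)).
So A=-2 and B=1, with C=k**3 + k**2/2 - k.
Key eq: (-2)·f(k+1) = (1)·f(k) + (k**3 + k**2/2 - k).
From deg A=0, deg B=0, deg C=3: d=3.
Solve for f: f(k) = -(2*k**3 - 3*k**2 - 2*k + 2)/6 (degree 3 ≤ 3).
Get s_k = R·t_k = (-2)**k*(2*k**3 - 3*k**2 - 2*k + 2) with R(k) = B(k−1)f(k)/C(k) = -(2*k**3 - 3*k**2 - 2*k + 2)/(3*k*(2*k**2 + k - 2)).
Verify: 3*(-2)**k*k*(-2*k**2 - k + 2) matches t_k.
Σ_(k=0)^n t_k = s_(n+1) − s_(0) = ((-2)**(n + 1)*(2*n**3 + 3*n**2 - 2*n - 1)) − (2), i.e. -4*(-2)**n*n**3 - 6*(-2)**n*n**2 + 4*(-2)**n*n + 2*(-2)**n - 2.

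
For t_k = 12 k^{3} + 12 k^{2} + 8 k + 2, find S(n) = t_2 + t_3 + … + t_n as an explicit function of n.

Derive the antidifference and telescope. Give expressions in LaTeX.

t_(k+1)/t_k = (6*k**3 + 24*k**2 + 34*k + 17)/(6*k**3 + 6*k**2 + 4*k + 1).
Normal form (A,B,C) = (1, 1, k**3 + k**2 + 2*k/3 + 1/6).
Key eq: (1)·f(k+1) = (1)·f(k) + (k**3 + k**2 + 2*k/3 + 1/6).
Degrees (0,0,3) ⇒ d ≤ 4.
Match coefficients ⇒ f(k) = k**2*(3*k**2 - 2*k + 1)/12.
Certificate R = B(k−1)f/C = k**2*(3*k**2 - 2*k + 1)/(2*(6*k**3 + 6*k**2 + 4*k + 1)) gives s_k = k**2*(3*k**2 - 2*k + 1).
s_(k+1) − s_k = 12*k**3 + 12*k**2 + 8*k + 2 = t_k.
Σ_(k=2)^n t_k = s_(n+1) − s_(2) = (3*n**4 + 10*n**3 + 13*n**2 + 8*n + 2) − (36), i.e. 3*n**4 + 10*n**3 + 13*n**2 + 8*n - 34.

S(n) = 3 n^{4} + 10 n^{3} + 13 n^{2} + 8 n - 34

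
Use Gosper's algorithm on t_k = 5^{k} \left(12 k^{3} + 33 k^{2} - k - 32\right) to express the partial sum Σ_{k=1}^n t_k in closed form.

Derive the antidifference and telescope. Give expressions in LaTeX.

S(n) = 15 \cdot 5^{n} n^{3} + 30 \cdot 5^{n} n^{2} - 5 \cdot 5^{n} n - 35 \cdot 5^{n} + 35

Step 1: r(k) = 5*(12*k**3 + 69*k**2 + 101*k + 12)/(12*k**3 + 33*k**2 - k - 32).
Gosper form: A/B · C(k+1)/C(k) with A=5, B=1, C=k**3 + 11*k**2/4 - k/12 - 8/3.
Solve (5)·f(k+1) − (1)·f(k) = k**3 + 11*k**2/4 - k/12 - 8/3.
deg f ≤ 3 (via 0,0,3).
A polynomial solution: f(k) = (3*k**3 - 3*k**2 - 4*k - 3)/12.
Certificate R = B(k−1)f/C = (3*k**3 - 3*k**2 - 4*k - 3)/(12*k**3 + 33*k**2 - k - 32) gives s_k = 5**k*(3*k**3 - 3*k**2 - 4*k - 3).
Δs = 5**k*(12*k**3 + 33*k**2 - k - 32), as required.
Telescope: S(n) = s_(n+1) − s_(1) = 5**(n + 1)*(3*n**3 + 6*n**2 - n - 7) − (-35) = 15*5**n*n**3 + 30*5**n*n**2 - 5*5**n*n - 35*5**n + 35.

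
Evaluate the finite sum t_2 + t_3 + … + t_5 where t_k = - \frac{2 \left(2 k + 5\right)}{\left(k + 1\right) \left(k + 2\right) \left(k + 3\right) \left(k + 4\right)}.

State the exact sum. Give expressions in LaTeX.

Σ = -32/315

Ratio r(k) = (k + 1)*(2*k + 7)/((k + 5)*(2*k + 5)).
Factor: A=k + 1; B=k + 5; C=k + 5/2.
Set up (k + 1)·f(k+1) − (k + 4)·f(k) − (k + 5/2) = 0.
Bound: deg f ≤ 3.
Solving with deg f ≤ 3: f(k) = k*(k + 2)*(k + 4)/6.
R(k) = B(k−1)·f(k)/C(k) = k*(k + 2)*(k + 4)**2/(3*(2*k + 5)); s_k = R·t_k = 2*k*(-k - 4)/(3*(k**2 + 4*k + 3)).
Verify: 2*(-2*k - 5)/(k**4 + 10*k**3 + 35*k**2 + 50*k + 24) matches t_k.
Sum = s_(6) − s_(2); s_(6) = -40/63, s_(2) = -8/15 ⇒ -32/315.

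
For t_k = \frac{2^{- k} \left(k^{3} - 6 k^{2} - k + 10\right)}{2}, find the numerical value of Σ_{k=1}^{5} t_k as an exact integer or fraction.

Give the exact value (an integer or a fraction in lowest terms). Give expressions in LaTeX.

Σ = -19/8

The ratio is (k**3 - 3*k**2 - 10*k + 4)/(2*(k**3 - 6*k**2 - k + 10)).
So A=1/2 and B=1, with C=k**3 - 6*k**2 - k + 10.
f must satisfy (1/2)·f(k+1) − (1)·f(k) = k**3 - 6*k**2 - k + 10.
From deg A=0, deg B=0, deg C=3: d=3.
Coefficient equations give f(k) = -2*(k**3 - 3*k**2 - 4*k + 4).
Then R = B(k−1)f/C = -2*(k**3 - 3*k**2 - 4*k + 4)/(k**3 - 6*k**2 - k + 10), so s_k = R(k)·t_k = (-k**3 + 3*k**2 + 4*k - 4)/2**k.
Δs = (k**3 - 6*k**2 - k + 10)/(2*2**k), as required.
Evaluate s at k=6 and k=1: -11/8 and 1; difference -19/8.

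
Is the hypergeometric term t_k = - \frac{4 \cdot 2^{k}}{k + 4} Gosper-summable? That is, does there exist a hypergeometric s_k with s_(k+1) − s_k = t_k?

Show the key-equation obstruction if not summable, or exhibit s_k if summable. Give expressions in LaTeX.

No. Not Gosper-summable.

Ratio r(k) = 2*(k + 4)/(k + 5).
A = 2*k + 8, B = k + 5, C = 1.
Need (2*k + 8)·f(k+1) − (k + 4)·f(k) = 1.
Degrees (1,1,0) ⇒ d ≤ -1.
deg f ≤ -1 is impossible — no certificate.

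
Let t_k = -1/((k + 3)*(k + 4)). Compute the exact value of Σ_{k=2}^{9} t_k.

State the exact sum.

The ratio is (k + 3)/(k + 5).
A = k + 3, B = k + 5, C = 1.
Set up (k + 3)·f(k+1) − (k + 4)·f(k) − (1) = 0.
Bound: deg f ≤ 1.
Solve for f: f(k) = k/3 (degree 1 ≤ 1).
R(k) = B(k−1)·f(k)/C(k) = k*(k + 4)/3; s_k = R·t_k = -k/(3*k + 9).
Verify: -1/(k**2 + 7*k + 12) matches t_k.
Telescoping: Σ = s_(10) − s_(2) = -10/39 − (-2/15) = -8/65.

Σ = -8/65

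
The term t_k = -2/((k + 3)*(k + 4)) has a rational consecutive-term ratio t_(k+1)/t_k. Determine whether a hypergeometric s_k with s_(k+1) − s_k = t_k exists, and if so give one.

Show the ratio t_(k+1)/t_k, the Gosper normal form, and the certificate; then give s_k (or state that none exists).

Compute t_(k+1)/t_k: get (k + 3)/(k + 5).
Factor: A=k + 3; B=k + 5; C=1.
Set up (k + 3)·f(k+1) − (k + 4)·f(k) − (1) = 0.
d = 1 from the (1,1,0) case.
A polynomial solution: f(k) = k/3.
Get s_k = R·t_k = -2*k/(3*k + 9) with R(k) = B(k−1)f(k)/C(k) = k*(k + 4)/3.
Check: Δs_k = -2/(k**2 + 7*k + 12). ✓

s_k = -2*k/(3*k + 9)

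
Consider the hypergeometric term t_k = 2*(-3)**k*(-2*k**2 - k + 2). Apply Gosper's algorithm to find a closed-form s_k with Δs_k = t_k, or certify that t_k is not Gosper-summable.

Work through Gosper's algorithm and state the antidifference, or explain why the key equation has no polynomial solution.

s_k = (-3)**k*(k**2 - k - 1)

Step 1: r(k) = 3*(-k - 2*(k + 1)**2 + 1)/(2*k**2 + k - 2).
So A=-3 and B=1, with C=k**2 + k/2 - 1.
Key eq: (-3)·f(k+1) = (1)·f(k) + (k**2 + k/2 - 1).
From deg A=0, deg B=0, deg C=2: d=2.
Match coefficients ⇒ f(k) = -(k**2 - k - 1)/4.
Get s_k = R·t_k = (-3)**k*(k**2 - k - 1) with R(k) = B(k−1)f(k)/C(k) = -(k**2 - k - 1)/(2*(2*k**2 + k - 2)).
Verify: 2*(-3)**k*(-2*k**2 - k + 2) matches t_k.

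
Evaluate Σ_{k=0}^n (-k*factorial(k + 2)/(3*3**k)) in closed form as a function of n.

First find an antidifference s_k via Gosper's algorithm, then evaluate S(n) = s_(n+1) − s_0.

The ratio is (k + 1)*(k + 3)/(3*k).
Take A(k)=k/3 + 1, B(k)=1, C(k)=k.
Key eq: (k/3 + 1)·f(k+1) = (1)·f(k) + (k).
From deg A=1, deg B=0, deg C=1: d=0.
Coefficient equations give f(k) = 3.
R(k) = B(k−1)·f(k)/C(k) = 3/k; s_k = R·t_k = -factorial(k + 2)/3**k.
s_(k+1) − s_k = -k*factorial(k + 2)/(3*3**k) = t_k.
Evaluate: s_(n+1) = -3**(-n - 1)*factorial(n + 3); subtract s_(0) = -2 ⇒ S(n) = 2 - factorial(n + 3)/(3*3**n).

S(n) = 2 - factorial(n + 3)/(3*3**n)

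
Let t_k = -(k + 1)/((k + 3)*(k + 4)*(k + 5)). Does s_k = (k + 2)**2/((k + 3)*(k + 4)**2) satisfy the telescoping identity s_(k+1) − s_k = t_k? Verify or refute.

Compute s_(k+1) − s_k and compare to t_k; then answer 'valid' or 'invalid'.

Invalid: residual 4*(k**2 + 6*k + 7)/(k**5 + 21*k**4 + 175*k**3 + 723*k**2 + 1480*k + 1200) ≠ 0.

s_(k+1) = (k + 3)**2/((k + 4)*(k + 5)**2)
s_(k+1) − s_k = (-k**3 - 6*k**2 - 5*k + 8)/(k**5 + 21*k**4 + 175*k**3 + 723*k**2 + 1480*k + 1200)
(s_(k+1) − s_k) − t_k = 4*(k**2 + 6*k + 7)/(k**5 + 21*k**4 + 175*k**3 + 723*k**2 + 1480*k + 1200)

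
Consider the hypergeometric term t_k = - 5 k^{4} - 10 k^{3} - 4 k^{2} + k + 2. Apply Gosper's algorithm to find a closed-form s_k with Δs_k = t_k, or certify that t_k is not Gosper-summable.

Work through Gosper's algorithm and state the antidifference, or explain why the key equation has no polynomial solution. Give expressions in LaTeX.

s_k = - k^{5} + 2 k^{3} + k

t_(k+1)/t_k = (5*k**4 + 30*k**3 + 64*k**2 + 57*k + 16)/(5*k**4 + 10*k**3 + 4*k**2 - k - 2).
Factor: A=1; B=1; C=k**4 + 2*k**3 + 4*k**2/5 - k/5 - 2/5.
Set up (1)·f(k+1) − (1)·f(k) − (k**4 + 2*k**3 + 4*k**2/5 - k/5 - 2/5) = 0.
Degrees (0,0,4) ⇒ d ≤ 5.
Match coefficients ⇒ f(k) = k*(k**4 - 2*k**2 - 1)/5.
Certificate R = B(k−1)f/C = k*(k**4 - 2*k**2 - 1)/(5*k**4 + 10*k**3 + 4*k**2 - k - 2) gives s_k = -k**5 + 2*k**3 + k.
Δs = -5*k**4 - 10*k**3 - 4*k**2 + k + 2, as required.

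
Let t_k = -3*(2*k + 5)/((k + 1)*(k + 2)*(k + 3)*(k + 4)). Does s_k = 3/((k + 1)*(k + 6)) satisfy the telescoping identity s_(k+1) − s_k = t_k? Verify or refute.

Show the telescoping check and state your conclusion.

Invalid: residual 9*(3*k**2 + 23*k + 38)/(k**6 + 23*k**5 + 207*k**4 + 925*k**3 + 2144*k**2 + 2412*k + 1008) ≠ 0.

s_(k+1) = 3/((k + 2)*(k + 7))
s_(k+1) − s_k = 6*(-k - 4)/(k**4 + 16*k**3 + 83*k**2 + 152*k + 84)
(s_(k+1) − s_k) − t_k = 9*(3*k**2 + 23*k + 38)/(k**6 + 23*k**5 + 207*k**4 + 925*k**3 + 2144*k**2 + 2412*k + 1008)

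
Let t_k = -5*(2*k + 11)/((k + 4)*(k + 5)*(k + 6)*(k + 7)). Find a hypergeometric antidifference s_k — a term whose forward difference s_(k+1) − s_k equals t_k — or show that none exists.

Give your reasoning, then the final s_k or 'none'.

Compute t_(k+1)/t_k: get (k + 4)*(2*k + 13)/((k + 8)*(2*k + 11)).
Gosper form: A/B · C(k+1)/C(k) with A=k + 4, B=k + 8, C=k + 11/2.
Need (k + 4)·f(k+1) − (k + 7)·f(k) = k + 11/2.
d = 3 from the (1,1,1) case.
Solve for f: f(k) = k*(k + 5)*(k + 10)/48 (degree 3 ≤ 3).
Certificate R = B(k−1)f/C = k*(k + 5)*(k + 7)*(k + 10)/(24*(2*k + 11)) gives s_k = 5*k*(-k - 10)/(24*(k**2 + 10*k + 24)).
Verify: 5*(-2*k - 11)/(k**4 + 22*k**3 + 179*k**2 + 638*k + 840) matches t_k.

s_k = 5*k*(-k - 10)/(24*(k**2 + 10*k + 24))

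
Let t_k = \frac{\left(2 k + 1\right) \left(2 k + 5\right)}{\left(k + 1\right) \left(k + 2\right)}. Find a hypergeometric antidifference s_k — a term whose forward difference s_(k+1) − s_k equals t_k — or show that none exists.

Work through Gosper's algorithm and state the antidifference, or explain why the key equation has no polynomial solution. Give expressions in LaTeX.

s_k = \frac{k \left(4 k + 1\right)}{k + 1}

Compute t_(k+1)/t_k: get (k + 1)*(2*k + 3)*(2*k + 7)/((k + 3)*(2*k + 1)*(2*k + 5)).
Factor: A=k + 1; B=k + 3; C=k**2 + 3*k + 5/4.
Need (k + 1)·f(k+1) − (k + 2)·f(k) = k**2 + 3*k + 5/4.
From deg A=1, deg B=1, deg C=2: d=2.
Match coefficients ⇒ f(k) = k*(4*k + 1)/4.
Then R = B(k−1)f/C = k*(k + 2)*(4*k + 1)/((2*k + 1)*(2*k + 5)), so s_k = R(k)·t_k = k*(4*k + 1)/(k + 1).
Δs = (4*k**2 + 12*k + 5)/(k**2 + 3*k + 2), as required.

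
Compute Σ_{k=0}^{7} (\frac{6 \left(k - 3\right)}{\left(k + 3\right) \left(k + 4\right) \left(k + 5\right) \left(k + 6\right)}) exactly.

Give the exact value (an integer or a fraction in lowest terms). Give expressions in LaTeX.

Σ = -89/1430

Step 1: r(k) = (k - 2)*(k + 3)/((k - 3)*(k + 7)).
A = k + 3, B = k + 7, C = k - 3.
Solve (k + 3)·f(k+1) − (k + 6)·f(k) = k - 3.
Bound: deg f ≤ 3.
Solve for f: f(k) = -k*(k**2 + 12*k + 107)/120 (degree 3 ≤ 3).
So s_k = (B(k−1)f/C)·t_k = (-k*(k + 6)*(k**2 + 12*k + 107)/(120*(k - 3)))·t_k = k*(-k**2 - 12*k - 107)/(20*(k + 3)*(k + 4)*(k + 5)).
s_(k+1) − s_k = 6*(k - 3)/(k**4 + 18*k**3 + 119*k**2 + 342*k + 360) = t_k.
Telescoping: Σ = s_(8) − s_(0) = -89/1430 − (0) = -89/1430.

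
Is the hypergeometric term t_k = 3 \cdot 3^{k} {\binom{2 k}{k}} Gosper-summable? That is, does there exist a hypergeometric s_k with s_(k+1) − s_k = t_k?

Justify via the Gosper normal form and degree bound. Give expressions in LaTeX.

No. Not Gosper-summable.

Ratio r(k) = 6*(2*k + 1)/(k + 1).
So A=12*k + 6 and B=k + 1, with C=1.
Need (12*k + 6)·f(k+1) − (k)·f(k) = 1.
Degrees (1,1,0) ⇒ d ≤ -1.
Negative degree bound (-1): no f exists, t_k not Gosper-summable.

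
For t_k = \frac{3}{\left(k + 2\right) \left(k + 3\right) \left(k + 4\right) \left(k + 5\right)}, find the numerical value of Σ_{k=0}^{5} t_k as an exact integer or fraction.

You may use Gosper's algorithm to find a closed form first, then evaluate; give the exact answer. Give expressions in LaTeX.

Σ = 29/720

r(k) = (k + 2)/(k + 6) after simplifying.
Factor: A=k + 2; B=k + 6; C=1.
Solve (k + 2)·f(k+1) − (k + 5)·f(k) = 1.
Degrees (1,1,0) ⇒ d ≤ 3.
A polynomial solution: f(k) = k*(k**2 + 9*k + 26)/72.
Get s_k = R·t_k = k*(k**2 + 9*k + 26)/(24*(k + 2)*(k + 3)*(k + 4)) with R(k) = B(k−1)f(k)/C(k) = k*(k + 5)*(k**2 + 9*k + 26)/72.
Δs = 3/(k**4 + 14*k**3 + 71*k**2 + 154*k + 120), as required.
Telescoping: Σ = s_(6) − s_(0) = 29/720 − (0) = 29/720.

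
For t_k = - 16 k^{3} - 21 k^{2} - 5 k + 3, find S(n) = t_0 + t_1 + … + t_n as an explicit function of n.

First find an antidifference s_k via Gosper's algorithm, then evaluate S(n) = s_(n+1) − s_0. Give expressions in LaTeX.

Ratio r(k) = (16*k**3 + 69*k**2 + 95*k + 39)/(16*k**3 + 21*k**2 + 5*k - 3).
Gosper form: A/B · C(k+1)/C(k) with A=1, B=1, C=k**3 + 21*k**2/16 + 5*k/16 - 3/16.
Key eq: (1)·f(k+1) = (1)·f(k) + (k**3 + 21*k**2/16 + 5*k/16 - 3/16).
deg f ≤ 4 (via 0,0,3).
Solve for f: f(k) = k*(4*k**3 - k**2 - 4*k - 2)/16 (degree 4 ≤ 4).
So s_k = (B(k−1)f/C)·t_k = (k*(4*k**3 - k**2 - 4*k - 2)/(16*k**3 + 21*k**2 + 5*k - 3))·t_k = k*(-4*k**3 + k**2 + 4*k + 2).
Δs = -16*k**3 - 21*k**2 - 5*k + 3, as required.
Evaluate: s_(n+1) = -4*n**4 - 15*n**3 - 17*n**2 - 3*n + 3; subtract s_(0) = 0 ⇒ S(n) = -4*n**4 - 15*n**3 - 17*n**2 - 3*n + 3.

S(n) = - 4 n^{4} - 15 n^{3} - 17 n^{2} - 3 n + 3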